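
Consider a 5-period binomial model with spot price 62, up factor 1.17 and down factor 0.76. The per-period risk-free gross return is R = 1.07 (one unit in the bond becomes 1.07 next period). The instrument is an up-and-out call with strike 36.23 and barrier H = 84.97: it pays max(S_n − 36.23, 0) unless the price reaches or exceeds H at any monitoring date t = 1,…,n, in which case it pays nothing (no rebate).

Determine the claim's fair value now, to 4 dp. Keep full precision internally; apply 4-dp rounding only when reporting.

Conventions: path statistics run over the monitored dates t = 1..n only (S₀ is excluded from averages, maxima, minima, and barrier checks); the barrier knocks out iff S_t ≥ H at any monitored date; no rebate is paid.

price = 3.5465

No-arbitrage gives p* = (R−d)/(u−d) = 0.7561: enumerate every path, weight its payoff by its p*-probability, and discount by R^5.
Enumerate all 2^5 = 32 price paths (U = up ×1.17, D = down ×0.76); each path with k up-moves has probability p*^k·(1−p*)^(5−k).
DDDDD: M=47.1200, payoff=0.0000, prob=0.000863
UDDDD: M=72.5400, payoff=0.0000, prob=0.002676
DUDDD: M=55.1304, payoff=0.0000, prob=0.002676
UUDDD: M=84.8718, payoff=1.0267, prob=0.008295
DDUDD: M=47.1200, payoff=0.0000, prob=0.002676
UDUDD: M=72.5400, payoff=1.0267, prob=0.008295
DUUDD: M=64.5026, payoff=1.0267, prob=0.008295
UUUDD: M=99.3000, payoff=0.0000, prob=0.025714
DDDUD: M=47.1200, payoff=0.0000, prob=0.002676
UDDUD: M=72.5400, payoff=1.0267, prob=0.008295
DUDUD: M=55.1304, payoff=1.0267, prob=0.008295
UUDUD: M=84.8718, payoff=21.1257, prob=0.025714
DDUUD: M=49.0220, payoff=1.0267, prob=0.008295
UDUUD: M=75.4680, payoff=21.1257, prob=0.025714
DUUUD: M=75.4680, payoff=21.1257, prob=0.025714
UUUUD: M=116.1810, payoff=0.0000, prob=0.079713
DDDDU: M=47.1200, payoff=0.0000, prob=0.002676
UDDDU: M=72.5400, payoff=1.0267, prob=0.008295
DUDDU: M=55.1304, payoff=1.0267, prob=0.008295
UUDDU: M=84.8718, payoff=21.1257, prob=0.025714
DDUDU: M=47.1200, payoff=1.0267, prob=0.008295
UDUDU: M=72.5400, payoff=21.1257, prob=0.025714
DUUDU: M=64.5026, payoff=21.1257, prob=0.025714
UUUDU: M=99.3000, payoff=0.0000, prob=0.079713
DDDUU: M=47.1200, payoff=1.0267, prob=0.008295
UDDUU: M=72.5400, payoff=21.1257, prob=0.025714
DUDUU: M=57.3557, payoff=21.1257, prob=0.025714
UUDUU: M=88.2976, payoff=0.0000, prob=0.079713
DDUUU: M=57.3557, payoff=21.1257, prob=0.025714
UDUUU: M=88.2976, payoff=0.0000, prob=0.079713
DUUUU: M=88.2976, payoff=0.0000, prob=0.079713
UUUUU: M=135.9318, payoff=0.0000, prob=0.247109
Price = Σ prob·payoff / R^5 = 4.974150 / 1.402552 = 3.5465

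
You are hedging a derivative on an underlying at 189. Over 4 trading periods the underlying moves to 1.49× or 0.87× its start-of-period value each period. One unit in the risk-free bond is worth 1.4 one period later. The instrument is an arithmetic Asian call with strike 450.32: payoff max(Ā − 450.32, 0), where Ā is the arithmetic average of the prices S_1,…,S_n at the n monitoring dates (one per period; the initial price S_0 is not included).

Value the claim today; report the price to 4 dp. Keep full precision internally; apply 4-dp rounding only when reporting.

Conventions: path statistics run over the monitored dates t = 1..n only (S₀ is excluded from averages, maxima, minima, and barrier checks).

No-arbitrage gives p* = (R−d)/(u−d) = 0.8548: enumerate every path, weight its payoff by its p*-probability, and discount by R^4.
Enumerate all 2^4 = 16 price paths (U = up ×1.49, D = down ×0.87); each path with k up-moves has probability p*^k·(1−p*)^(4−k).
DDDD: Ā=135.0547, payoff=0.0000, prob=0.000444
UDDD: Ā=231.3006, payoff=0.0000, prob=0.002615
DUDD: Ā=202.0056, payoff=0.0000, prob=0.002615
UUDD: Ā=345.9636, payoff=0.0000, prob=0.015398
DDUD: Ā=176.5189, payoff=0.0000, prob=0.002615
UDUD: Ā=302.3140, payoff=0.0000, prob=0.015398
DUUD: Ā=273.0190, payoff=0.0000, prob=0.015398
UUUD: Ā=467.5843, payoff=17.2643, prob=0.090678
DDDU: Ā=154.3455, payoff=0.0000, prob=0.002615
UDDU: Ā=264.3389, payoff=0.0000, prob=0.015398
DUDU: Ā=235.0439, payoff=0.0000, prob=0.015398
UUDU: Ā=402.5465, payoff=0.0000, prob=0.090678
DDUU: Ā=209.5573, payoff=0.0000, prob=0.015398
UDUU: Ā=358.8969, payoff=0.0000, prob=0.090678
DUUU: Ā=329.6019, payoff=0.0000, prob=0.090678
UUUU: Ā=564.4907, payoff=114.1707, prob=0.533994
Price = Σ prob·payoff / R^4 = 62.532014 / 3.841600 = 16.2776

price = 16.2776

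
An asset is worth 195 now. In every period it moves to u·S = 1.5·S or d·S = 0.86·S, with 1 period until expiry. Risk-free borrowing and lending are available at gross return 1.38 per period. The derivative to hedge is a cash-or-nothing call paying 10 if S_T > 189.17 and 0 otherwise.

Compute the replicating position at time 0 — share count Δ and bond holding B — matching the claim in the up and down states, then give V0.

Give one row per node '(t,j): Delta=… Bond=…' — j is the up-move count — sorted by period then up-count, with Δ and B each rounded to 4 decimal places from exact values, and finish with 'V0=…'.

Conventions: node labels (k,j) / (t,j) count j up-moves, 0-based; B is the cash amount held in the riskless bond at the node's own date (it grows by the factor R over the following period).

Under the risk-neutral measure, an up-move has probability p* = (R−d)/(u−d) = 0.8125 and values discount at R = 1.38.
Expiry values: V(1,0)=0.0000, V(1,1)=10.0000
  t=0,j=0: stock 195.0000 → up 292.5000 (V=10.0000), down 167.7000 (V=0.0000). Price 5.8877; hedge Δ=0.0801, bond B=-9.7373.
Sanity check at the root: Δ(0,0)·S0 + B(0,0) reproduces V0 = 5.8877.

(0,0): Delta=0.0801 Bond=-9.7373
V0=5.8877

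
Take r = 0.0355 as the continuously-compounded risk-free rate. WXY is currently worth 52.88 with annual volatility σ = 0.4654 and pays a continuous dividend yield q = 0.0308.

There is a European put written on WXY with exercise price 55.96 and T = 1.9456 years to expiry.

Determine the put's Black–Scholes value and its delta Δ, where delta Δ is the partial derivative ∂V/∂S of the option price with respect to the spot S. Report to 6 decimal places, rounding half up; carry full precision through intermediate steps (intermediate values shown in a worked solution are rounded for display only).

price = 14.227398
Δ = -0.377421

σ√T = 0.4654·√1.9456 = 0.649162
d₁ = (ln(S/K) + (r−q+σ²/2)T) / (σ√T) = (ln(52.88/55.96) + (0.0355−0.0308+0.4654²/2)·1.9456) / 0.649162 = (-0.056612 + 0.219850) / 0.649162 = 0.251460
d₂ = d₁ − σ√T = 0.251460 − 0.649162 = -0.397702
e^{−rT} = 0.933262
e^{−qT} = 0.941836
N(−d₁) = 0.400729,  N(−d₂) = 0.654575
Put price V = K·e^{−rT}·N(−d₂) − S·e^{−qT}·N(−d₁) = 34.185432 − 19.958034 = 14.227398
Δ = −e^{−qT}·N(−d₁) = -0.377421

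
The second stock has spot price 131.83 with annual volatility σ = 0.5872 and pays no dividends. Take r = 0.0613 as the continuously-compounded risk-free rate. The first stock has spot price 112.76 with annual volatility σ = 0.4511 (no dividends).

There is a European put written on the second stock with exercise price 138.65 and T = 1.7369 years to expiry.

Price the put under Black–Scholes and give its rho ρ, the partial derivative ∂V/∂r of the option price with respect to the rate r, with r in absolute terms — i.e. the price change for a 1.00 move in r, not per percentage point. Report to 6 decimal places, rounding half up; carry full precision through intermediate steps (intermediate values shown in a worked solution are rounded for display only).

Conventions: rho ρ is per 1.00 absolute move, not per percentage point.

σ√T = 0.5872·√1.7369 = 0.773880
d₁ = (ln(S/K) + (r+σ²/2)T) / (σ√T) = (ln(131.83/138.65) + (0.0613+0.5872²/2)·1.7369) / 0.773880 = (-0.050440 + 0.405917) / 0.773880 = 0.459344
d₂ = d₁ − σ√T = 0.459344 − 0.773880 = -0.314535
e^{−rT} = 0.899000
N(−d₁) = 0.322993,  N(−d₂) = 0.623443
Put price V = K·e^{−rT}·N(−d₂) − S·N(−d₁) = 77.709884 − 42.580224 = 35.129659
ρ = −K·T·e^{−rT}·N(−d₂) = -134.974297

price = 35.129659
ρ = -134.974297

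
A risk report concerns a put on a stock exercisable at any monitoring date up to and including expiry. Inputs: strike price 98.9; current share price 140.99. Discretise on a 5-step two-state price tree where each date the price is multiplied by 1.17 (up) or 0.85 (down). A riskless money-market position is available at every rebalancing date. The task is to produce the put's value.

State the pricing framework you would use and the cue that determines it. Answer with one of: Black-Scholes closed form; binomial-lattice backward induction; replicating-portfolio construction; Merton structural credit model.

framework: binomial-lattice backward induction

Key observation: the defining feature is the embedded early-exercise option across 5 discrete dates on the spot-140.99 tree; pricing the strike-98.9 put means working backward with an exercise test at every node.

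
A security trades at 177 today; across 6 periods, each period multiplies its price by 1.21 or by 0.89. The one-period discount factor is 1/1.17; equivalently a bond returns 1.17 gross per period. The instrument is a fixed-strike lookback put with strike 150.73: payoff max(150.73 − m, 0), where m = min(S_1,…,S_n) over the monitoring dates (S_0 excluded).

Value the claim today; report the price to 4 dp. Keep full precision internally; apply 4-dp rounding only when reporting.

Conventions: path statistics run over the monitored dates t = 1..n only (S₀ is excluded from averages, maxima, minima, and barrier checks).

Under the martingale measure an up-move has probability p* = 0.8750; value the claim as the probability-weighted average of per-path payoffs, discounted 6 periods at R = 1.17.
Enumerate all 2^6 = 64 price paths (U = up ×1.21, D = down ×0.89); each path with k up-moves has probability p*^k·(1−p*)^(6−k).
DDDDDD: m=87.9657, payoff=62.7643, prob=0.000004
UDDDDD: m=119.5938, payoff=31.1362, prob=0.000027
DUDDDD: m=119.5938, payoff=31.1362, prob=0.000027
UUDDDD: m=162.5938, payoff=0.0000, prob=0.000187
DDUDDD: m=119.5938, payoff=31.1362, prob=0.000027
UDUDDD: m=162.5938, payoff=0.0000, prob=0.000187
DUUDDD: m=157.5300, payoff=0.0000, prob=0.000187
UUUDDD: m=214.1700, payoff=0.0000, prob=0.001308
DDDUDD: m=119.5938, payoff=31.1362, prob=0.000027
UDDUDD: m=162.5938, payoff=0.0000, prob=0.000187
DUDUDD: m=157.5300, payoff=0.0000, prob=0.000187
UUDUDD: m=214.1700, payoff=0.0000, prob=0.001308
DDUUDD: m=140.2017, payoff=10.5283, prob=0.000187
UDUUDD: m=190.6113, payoff=0.0000, prob=0.001308
DUUUDD: m=157.5300, payoff=0.0000, prob=0.001308
UUUUDD: m=214.1700, payoff=0.0000, prob=0.009159
DDDDUD: m=111.0538, payoff=39.6762, prob=0.000027
UDDDUD: m=150.9832, payoff=0.0000, prob=0.000187
DUDDUD: m=150.9832, payoff=0.0000, prob=0.000187
UUDDUD: m=205.2693, payoff=0.0000, prob=0.001308
DDUDUD: m=140.2017, payoff=10.5283, prob=0.000187
UDUDUD: m=190.6113, payoff=0.0000, prob=0.001308
DUUDUD: m=157.5300, payoff=0.0000, prob=0.001308
UUUDUD: m=214.1700, payoff=0.0000, prob=0.009159
DDDUUD: m=124.7795, payoff=25.9505, prob=0.000187
UDDUUD: m=169.6441, payoff=0.0000, prob=0.001308
DUDUUD: m=157.5300, payoff=0.0000, prob=0.001308
UUDUUD: m=214.1700, payoff=0.0000, prob=0.009159
DDUUUD: m=140.2017, payoff=10.5283, prob=0.001308
UDUUUD: m=190.6113, payoff=0.0000, prob=0.009159
DUUUUD: m=157.5300, payoff=0.0000, prob=0.009159
UUUUUD: m=214.1700, payoff=0.0000, prob=0.064114
DDDDDU: m=98.8379, payoff=51.8921, prob=0.000027
UDDDDU: m=134.3751, payoff=16.3549, prob=0.000187
DUDDDU: m=134.3751, payoff=16.3549, prob=0.000187
UUDDDU: m=182.6897, payoff=0.0000, prob=0.001308
DDUDDU: m=134.3751, payoff=16.3549, prob=0.000187
UDUDDU: m=182.6897, payoff=0.0000, prob=0.001308
DUUDDU: m=157.5300, payoff=0.0000, prob=0.001308
UUUDDU: m=214.1700, payoff=0.0000, prob=0.009159
DDDUDU: m=124.7795, payoff=25.9505, prob=0.000187
UDDUDU: m=169.6441, payoff=0.0000, prob=0.001308
DUDUDU: m=157.5300, payoff=0.0000, prob=0.001308
UUDUDU: m=214.1700, payoff=0.0000, prob=0.009159
DDUUDU: m=140.2017, payoff=10.5283, prob=0.001308
UDUUDU: m=190.6113, payoff=0.0000, prob=0.009159
DUUUDU: m=157.5300, payoff=0.0000, prob=0.009159
UUUUDU: m=214.1700, payoff=0.0000, prob=0.064114
DDDDUU: m=111.0538, payoff=39.6762, prob=0.000187
UDDDUU: m=150.9832, payoff=0.0000, prob=0.001308
DUDDUU: m=150.9832, payoff=0.0000, prob=0.001308
UUDDUU: m=205.2693, payoff=0.0000, prob=0.009159
DDUDUU: m=140.2017, payoff=10.5283, prob=0.001308
UDUDUU: m=190.6113, payoff=0.0000, prob=0.009159
DUUDUU: m=157.5300, payoff=0.0000, prob=0.009159
UUUDUU: m=214.1700, payoff=0.0000, prob=0.064114
DDDUUU: m=124.7795, payoff=25.9505, prob=0.001308
UDDUUU: m=169.6441, payoff=0.0000, prob=0.009159
DUDUUU: m=157.5300, payoff=0.0000, prob=0.009159
UUDUUU: m=214.1700, payoff=0.0000, prob=0.064114
DDUUUU: m=140.2017, payoff=10.5283, prob=0.009159
UDUUUU: m=190.6113, payoff=0.0000, prob=0.064114
DUUUUU: m=157.5300, payoff=0.0000, prob=0.064114
UUUUUU: m=214.1700, payoff=0.0000, prob=0.448795
Price = Σ prob·payoff / R^6 = 0.207946 / 2.565164 = 0.0811

price = 0.0811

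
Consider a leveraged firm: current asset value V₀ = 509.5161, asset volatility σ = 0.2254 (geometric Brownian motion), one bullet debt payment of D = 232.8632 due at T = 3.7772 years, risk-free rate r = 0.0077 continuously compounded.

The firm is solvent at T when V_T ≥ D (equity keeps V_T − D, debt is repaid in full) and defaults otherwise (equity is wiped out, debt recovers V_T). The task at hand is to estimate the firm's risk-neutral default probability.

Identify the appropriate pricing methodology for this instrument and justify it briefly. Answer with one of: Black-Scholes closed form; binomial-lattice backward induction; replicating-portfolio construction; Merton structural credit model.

framework: Merton structural credit model

Key observation: the asked-for credit quantity lives on the firm's capital structure — asset value, asset volatility, debt face 232.8632 — which is the structural model's domain.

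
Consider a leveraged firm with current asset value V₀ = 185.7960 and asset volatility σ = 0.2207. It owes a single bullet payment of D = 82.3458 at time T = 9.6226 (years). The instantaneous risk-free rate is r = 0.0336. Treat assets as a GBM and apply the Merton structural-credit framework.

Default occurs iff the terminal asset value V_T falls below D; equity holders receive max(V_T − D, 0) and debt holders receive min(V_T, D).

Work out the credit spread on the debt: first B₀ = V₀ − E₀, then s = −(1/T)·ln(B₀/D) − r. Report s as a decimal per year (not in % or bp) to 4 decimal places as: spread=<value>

Apply the equity-as-call identities (strike 82.3458, horizon 9.6226 years):
d₁ = [ln(V₀/D) + (r + σ²/2)T] / (σ√T)
   = [ln(185.7960/82.3458) + (0.0336 + 0.5·0.2207²)·9.6226] / (0.2207·√9.6226)
   = [0.813722 + 0.557671] / 0.684618 = 2.003149
d₂ = d₁ − σ√T = 2.003149 − 0.684618 = 1.318530
N(d₁) = 0.977419,  N(d₂) = 0.906337,  e^(−rT) = 0.723743
E₀ = V₀·N(d₁) − D·e^(−rT)·N(d₂)
   = 185.7960·0.977419 − 82.3458·0.723743·0.906337 = 127.585488
B₀ = V₀ − E₀ = 185.7960 − 127.585488 = 58.210512
spread = −(1/T)·ln(B₀/D) − r = −(1/9.6226)·ln(58.210512/82.3458) − 0.0336 = 0.00244655

spread=0.0024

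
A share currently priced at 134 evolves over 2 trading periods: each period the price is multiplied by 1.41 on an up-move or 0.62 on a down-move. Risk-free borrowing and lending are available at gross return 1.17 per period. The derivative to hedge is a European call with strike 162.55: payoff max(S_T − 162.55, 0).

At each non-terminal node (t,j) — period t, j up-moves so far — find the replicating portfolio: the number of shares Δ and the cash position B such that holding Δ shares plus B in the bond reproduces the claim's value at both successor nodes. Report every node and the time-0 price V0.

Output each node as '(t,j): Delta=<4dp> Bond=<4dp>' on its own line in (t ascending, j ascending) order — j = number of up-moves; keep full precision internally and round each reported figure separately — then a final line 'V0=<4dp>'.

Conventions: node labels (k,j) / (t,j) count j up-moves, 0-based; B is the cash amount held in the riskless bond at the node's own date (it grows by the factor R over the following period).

(0,0): Delta=0.5838 Bond=-41.4532
(1,0): Delta=0.0000 Bond=0.0000
(1,1): Delta=0.6958 Bond=-69.6639
V0=36.7730

Risk-neutral probability p* = (R−d)/(u−d) = (1.17−0.62)/(1.41−0.62) = 0.6962.
Terminal payoffs: V(2,0)=0.0000, V(2,1)=0.0000, V(2,2)=103.8554
Node (1,0) S=83.0800: V=(p*·0.0000+(1−p*)·0.0000)/1.17=0.0000; Δ=(0.0000−0.0000)/(117.1428−51.5096)=0.0000; B=V−Δ·S=0.0000
Node (1,1) S=188.9400: V=(p*·103.8554+(1−p*)·0.0000)/1.17=61.7986; Δ=(103.8554−0.0000)/(266.4054−117.1428)=0.6958; B=V−Δ·S=-69.6639
Node (0,0) S=134.0000: V=(p*·61.7986+(1−p*)·0.0000)/1.17=36.7730; Δ=(61.7986−0.0000)/(188.9400−83.0800)=0.5838; B=V−Δ·S=-41.4532
Sanity check at the root: Δ(0,0)·S0 + B(0,0) reproduces V0 = 36.7730.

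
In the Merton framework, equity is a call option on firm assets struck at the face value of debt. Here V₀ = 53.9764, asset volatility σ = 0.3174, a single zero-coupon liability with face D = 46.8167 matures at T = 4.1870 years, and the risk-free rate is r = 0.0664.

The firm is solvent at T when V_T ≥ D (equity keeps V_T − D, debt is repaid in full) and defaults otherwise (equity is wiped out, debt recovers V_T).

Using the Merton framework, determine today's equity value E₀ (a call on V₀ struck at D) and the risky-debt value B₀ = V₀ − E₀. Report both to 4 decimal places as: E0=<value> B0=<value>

Apply the equity-as-call identities (strike 46.8167, horizon 4.1870 years):
d₁ = [ln(V₀/D) + (r + σ²/2)T] / (σ√T)
   = [ln(53.9764/46.8167) + (0.0664 + 0.5·0.3174²)·4.1870] / (0.3174·√4.1870)
   = [0.142307 + 0.488922] / 0.649469 = 0.971915
d₂ = d₁ − σ√T = 0.971915 − 0.649469 = 0.322446
N(d₁) = 0.834454,  N(d₂) = 0.626443,  e^(−rT) = 0.757284
E₀ = V₀·N(d₁) − D·e^(−rT)·N(d₂)
   = 53.9764·0.834454 − 46.8167·0.757284·0.626443 = 22.831191
B₀ = V₀ − E₀ = 53.9764 − 22.831191 = 31.145209

E0=22.8312 B0=31.1452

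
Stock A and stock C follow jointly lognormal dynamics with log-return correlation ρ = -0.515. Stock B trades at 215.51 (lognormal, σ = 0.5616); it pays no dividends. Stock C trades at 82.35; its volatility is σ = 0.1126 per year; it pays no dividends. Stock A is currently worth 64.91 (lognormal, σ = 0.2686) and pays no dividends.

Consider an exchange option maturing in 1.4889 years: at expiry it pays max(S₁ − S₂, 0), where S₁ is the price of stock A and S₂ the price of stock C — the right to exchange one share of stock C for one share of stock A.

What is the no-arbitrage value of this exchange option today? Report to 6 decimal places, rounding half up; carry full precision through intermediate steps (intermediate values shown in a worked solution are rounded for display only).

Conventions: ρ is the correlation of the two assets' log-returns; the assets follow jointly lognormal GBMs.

exchange price = 5.294917

σ_eff = √(σ₁² + σ₂² − 2ρσ₁σ₂) = √(0.2686² + 0.1126² − 2·-0.515·0.2686·0.1126) = 0.340553
d₁ = (ln(S₁/S₂) + (q₂ − q₁ + σ_eff²/2)T) / (σ_eff√T) = (ln(64.91/82.35) + (0.0 − 0.0 + 0.057988)·1.4889) / 0.415545 = -0.364914
d₂ = d₁ − σ_eff√T = -0.364914 − 0.415545 = -0.780459
N(d₁) = 0.357588,  N(d₂) = 0.217560
V = S₁·e^{−q₁T}·N(d₁) − S₂·e^{−q₂T}·N(d₂) = 23.211019 − 17.916102 = 5.294917
Key observation: the rate r is irrelevant here: denominating values in stock C turns the exchange into a ratio option on S₁/S₂, and discounting at r drops out.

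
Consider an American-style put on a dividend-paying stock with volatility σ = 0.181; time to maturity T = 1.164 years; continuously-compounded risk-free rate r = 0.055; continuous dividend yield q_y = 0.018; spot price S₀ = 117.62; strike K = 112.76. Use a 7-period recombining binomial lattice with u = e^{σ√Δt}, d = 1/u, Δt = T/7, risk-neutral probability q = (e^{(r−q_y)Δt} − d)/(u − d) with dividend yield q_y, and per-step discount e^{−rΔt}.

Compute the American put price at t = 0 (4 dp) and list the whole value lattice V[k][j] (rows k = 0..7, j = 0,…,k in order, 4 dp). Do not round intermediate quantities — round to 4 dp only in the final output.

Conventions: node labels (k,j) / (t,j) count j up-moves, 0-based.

price = 5.2041
tree:
5.2041
8.2124 2.5553
12.5609 4.3958 0.9238
18.5022 7.3698 1.7641 0.1746
25.2087 11.9482 3.3289 0.3697 0.0000
31.4380 18.5022 6.1883 0.7828 0.0000 0.0000
37.2241 25.2087 11.2820 1.6573 0.0000 0.0000 0.0000
42.5985 31.4380 18.5022 3.5087 0.0000 0.0000 0.0000 0.0000

params: Δt=0.16629 u=1.07660 d=0.92885 q=0.52333 e^(-rΔt)=0.99090
t_7 payoffs: 42.5985 31.4380 18.5022 3.5087 0.0000 0.0000 0.0000 0.0000
k=6: node(6,0) S=75.5359 payoff=37.2241 vs cont=36.4233 → 37.2241 [stop]  node(6,1) S=87.5513 payoff=25.2087 vs cont=24.4438 → 25.2087 [stop]  node(6,2) S=101.4780 payoff=11.2820 vs cont=10.5587 → 11.2820 [stop]  node(6,3) S=117.6200 payoff=0.0000 vs cont=1.6573 → 1.6573 [wait]  node(6,4) S=136.3297 payoff=0.0000 vs cont=0.0000 → 0.0000 [wait]  node(6,5) S=158.0155 payoff=0.0000 vs cont=0.0000 → 0.0000 [wait]  node(6,6) S=183.1508 payoff=0.0000 vs cont=0.0000 → 0.0000 [wait]
k=5: node(5,0) S=81.3220 payoff=31.4380 vs cont=30.6545 → 31.4380 [stop]  node(5,1) S=94.2578 payoff=18.5022 vs cont=17.7573 → 18.5022 [stop]  node(5,2) S=109.2513 payoff=3.5087 vs cont=6.1883 → 6.1883 [wait]  node(5,3) S=126.6298 payoff=0.0000 vs cont=0.7828 → 0.7828 [wait]  node(5,4) S=146.7726 payoff=0.0000 vs cont=0.0000 → 0.0000 [wait]  node(5,5) S=170.1195 payoff=0.0000 vs cont=0.0000 → 0.0000 [wait]
k=4: node(4,0) S=87.5513 payoff=25.2087 vs cont=24.4438 → 25.2087 [stop]  node(4,1) S=101.4780 payoff=11.2820 vs cont=11.9482 → 11.9482 [wait]  node(4,2) S=117.6200 payoff=0.0000 vs cont=3.3289 → 3.3289 [wait]  node(4,3) S=136.3297 payoff=0.0000 vs cont=0.3697 → 0.3697 [wait]  node(4,4) S=158.0155 payoff=0.0000 vs cont=0.0000 → 0.0000 [wait]
k=3: node(3,0) S=94.2578 payoff=18.5022 vs cont=18.1028 → 18.5022 [stop]  node(3,1) S=109.2513 payoff=3.5087 vs cont=7.3698 → 7.3698 [wait]  node(3,2) S=126.6298 payoff=0.0000 vs cont=1.7641 → 1.7641 [wait]  node(3,3) S=146.7726 payoff=0.0000 vs cont=0.1746 → 0.1746 [wait]
k=2: node(2,0) S=101.4780 payoff=11.2820 vs cont=12.5609 → 12.5609 [wait]  node(2,1) S=117.6200 payoff=0.0000 vs cont=4.3958 → 4.3958 [wait]  node(2,2) S=136.3297 payoff=0.0000 vs cont=0.9238 → 0.9238 [wait]
k=1: node(1,0) S=109.2513 payoff=3.5087 vs cont=8.2124 → 8.2124 [wait]  node(1,1) S=126.6298 payoff=0.0000 vs cont=2.5553 → 2.5553 [wait]
k=0: node(0,0) S=117.6200 payoff=0.0000 vs cont=5.2041 → 5.2041 [wait]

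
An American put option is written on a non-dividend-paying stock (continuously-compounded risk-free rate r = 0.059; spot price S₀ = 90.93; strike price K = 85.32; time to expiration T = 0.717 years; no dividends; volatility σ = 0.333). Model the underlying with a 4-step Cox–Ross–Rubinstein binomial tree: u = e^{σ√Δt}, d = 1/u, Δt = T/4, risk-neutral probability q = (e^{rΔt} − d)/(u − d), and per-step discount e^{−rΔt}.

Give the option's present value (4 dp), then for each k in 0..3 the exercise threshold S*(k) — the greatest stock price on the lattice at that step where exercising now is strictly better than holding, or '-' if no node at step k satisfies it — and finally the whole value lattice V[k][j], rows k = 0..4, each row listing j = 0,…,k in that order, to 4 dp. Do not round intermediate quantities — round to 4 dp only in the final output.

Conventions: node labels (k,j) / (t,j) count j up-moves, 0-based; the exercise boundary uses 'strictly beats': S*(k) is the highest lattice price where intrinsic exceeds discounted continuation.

price = 6.0523
boundary = - - - 59.5689
tree:
6.0523
10.2757 1.9972
16.7744 4.0563 0.0000
25.7511 8.2383 0.0000 0.0000
33.5843 16.7319 0.0000 0.0000 0.0000

Δt=0.17925, u=1.15141, d=0.86850, q=0.50239, disc=e^(-rΔt)=0.98948
k=4 terminal: V=max(K-S,0) → 33.5843 16.7319 0.0000 0.0000 0.0000
k=3: j=0 S=59.5689 intr=25.7511 cont=24.8535 V=25.7511[EX]; j=1 S=78.9729 intr=6.3471 cont=8.2383 V=8.2383[hold]; j=2 S=104.6975 intr=0.0000 cont=0.0000 V=0.0000[hold]; j=3 S=138.8016 intr=0.0000 cont=0.0000 V=0.0000[hold]  S*(3)=59.5689
k=2: j=0 S=68.5881 intr=16.7319 cont=16.7744 V=16.7744[hold]; j=1 S=90.9300 intr=0.0000 cont=4.0563 V=4.0563[hold]; j=2 S=120.5495 intr=0.0000 cont=0.0000 V=0.0000[hold]  S*(2)=-
k=1: j=0 S=78.9729 intr=6.3471 cont=10.2757 V=10.2757[hold]; j=1 S=104.6975 intr=0.0000 cont=1.9972 V=1.9972[hold]  S*(1)=-
k=0: j=0 S=90.9300 intr=0.0000 cont=6.0523 V=6.0523[hold]  S*(0)=-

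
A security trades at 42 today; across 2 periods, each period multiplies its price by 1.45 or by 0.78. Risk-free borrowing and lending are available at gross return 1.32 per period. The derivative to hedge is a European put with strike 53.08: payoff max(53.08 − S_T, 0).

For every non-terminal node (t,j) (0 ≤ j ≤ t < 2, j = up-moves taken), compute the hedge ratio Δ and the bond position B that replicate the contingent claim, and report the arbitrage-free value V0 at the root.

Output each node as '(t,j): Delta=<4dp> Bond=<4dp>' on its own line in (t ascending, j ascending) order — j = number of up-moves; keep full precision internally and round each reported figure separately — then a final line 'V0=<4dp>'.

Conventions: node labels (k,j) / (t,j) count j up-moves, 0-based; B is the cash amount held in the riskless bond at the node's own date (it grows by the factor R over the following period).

Under the risk-neutral measure, an up-move has probability p* = (R−d)/(u−d) = 0.8060 and values discount at R = 1.32.
Expiry values: V(2,0)=27.5272, V(2,1)=5.5780, V(2,2)=0.0000
  t=1,j=0: stock 32.7600 → up 47.5020 (V=5.5780), down 25.5528 (V=27.5272). Price 7.4521; hedge Δ=-1.0000, bond B=40.2121.
  t=1,j=1: stock 60.9000 → up 88.3050 (V=0.0000), down 47.5020 (V=5.5780). Price 0.8199; hedge Δ=-0.1367, bond B=9.1453.
  t=0,j=0: stock 42.0000 → up 60.9000 (V=0.8199), down 32.7600 (V=7.4521). Price 1.5960; hedge Δ=-0.2357, bond B=11.4948.
Check: Δ(0,0)·S0 + B(0,0) = 1.5960 = V0.

(0,0): Delta=-0.2357 Bond=11.4948
(1,0): Delta=-1.0000 Bond=40.2121
(1,1): Delta=-0.1367 Bond=9.1453
V0=1.5960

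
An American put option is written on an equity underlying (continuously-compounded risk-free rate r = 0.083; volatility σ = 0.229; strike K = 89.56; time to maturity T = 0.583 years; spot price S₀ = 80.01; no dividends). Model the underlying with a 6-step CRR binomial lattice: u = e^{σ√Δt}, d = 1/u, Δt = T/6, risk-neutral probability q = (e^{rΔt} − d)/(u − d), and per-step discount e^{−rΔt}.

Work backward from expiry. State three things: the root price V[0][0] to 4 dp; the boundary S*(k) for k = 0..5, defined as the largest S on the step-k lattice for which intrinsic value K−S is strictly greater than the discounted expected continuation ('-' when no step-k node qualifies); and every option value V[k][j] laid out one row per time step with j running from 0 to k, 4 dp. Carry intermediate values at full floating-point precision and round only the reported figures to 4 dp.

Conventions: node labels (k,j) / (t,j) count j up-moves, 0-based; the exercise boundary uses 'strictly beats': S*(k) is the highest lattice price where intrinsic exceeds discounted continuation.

params: Δt=0.09717 u=1.07399 d=0.93111 q=0.53883 e^(-rΔt)=0.99197
t_6 payoffs: 37.4241 29.4233 20.1948 9.5500 0.0000 0.0000 0.0000
t_5: node(5,0) S=55.9936 payoff=33.5664 vs cont=32.8470 → 33.5664 [stop]  node(5,1) S=64.5863 payoff=24.9737 vs cont=24.2543 → 24.9737 [stop]  node(5,2) S=74.4977 payoff=15.0623 vs cont=14.3429 → 15.0623 [stop]  node(5,3) S=85.9301 payoff=3.6299 vs cont=4.3688 → 4.3688 [wait]  node(5,4) S=99.1169 payoff=0.0000 vs cont=0.0000 → 0.0000 [wait]  node(5,5) S=114.3274 payoff=0.0000 vs cont=0.0000 → 0.0000 [wait]  ⇒ S*(5)=74.4977
t_4: node(4,0) S=60.1367 payoff=29.4233 vs cont=28.7039 → 29.4233 [stop]  node(4,1) S=69.3652 payoff=20.1948 vs cont=19.4754 → 20.1948 [stop]  node(4,2) S=80.0100 payoff=9.5500 vs cont=9.2256 → 9.5500 [stop]  node(4,3) S=92.2883 payoff=0.0000 vs cont=1.9986 → 1.9986 [wait]  node(4,4) S=106.4508 payoff=0.0000 vs cont=0.0000 → 0.0000 [wait]  ⇒ S*(4)=80.0100
t_3: node(3,0) S=64.5863 payoff=24.9737 vs cont=24.2543 → 24.9737 [stop]  node(3,1) S=74.4977 payoff=15.0623 vs cont=14.3429 → 15.0623 [stop]  node(3,2) S=85.9301 payoff=3.6299 vs cont=5.4370 → 5.4370 [wait]  node(3,3) S=99.1169 payoff=0.0000 vs cont=0.9143 → 0.9143 [wait]  ⇒ S*(3)=74.4977
t_2: node(2,0) S=69.3652 payoff=20.1948 vs cont=19.4754 → 20.1948 [stop]  node(2,1) S=80.0100 payoff=9.5500 vs cont=9.7965 → 9.7965 [wait]  node(2,2) S=92.2883 payoff=0.0000 vs cont=2.9759 → 2.9759 [wait]  ⇒ S*(2)=69.3652
t_1: node(1,0) S=74.4977 payoff=15.0623 vs cont=14.4747 → 15.0623 [stop]  node(1,1) S=85.9301 payoff=3.6299 vs cont=6.0722 → 6.0722 [wait]  ⇒ S*(1)=74.4977
t_0: node(0,0) S=80.0100 payoff=9.5500 vs cont=10.1361 → 10.1361 [wait]  ⇒ S*(0)=-

price = 10.1361
boundary = - 74.4977 69.3652 74.4977 80.0100 74.4977
tree:
10.1361
15.0623 6.0722
20.1948 9.7965 2.9759
24.9737 15.0623 5.4370 0.9143
29.4233 20.1948 9.5500 1.9986 0.0000
33.5664 24.9737 15.0623 4.3688 0.0000 0.0000
37.4241 29.4233 20.1948 9.5500 0.0000 0.0000 0.0000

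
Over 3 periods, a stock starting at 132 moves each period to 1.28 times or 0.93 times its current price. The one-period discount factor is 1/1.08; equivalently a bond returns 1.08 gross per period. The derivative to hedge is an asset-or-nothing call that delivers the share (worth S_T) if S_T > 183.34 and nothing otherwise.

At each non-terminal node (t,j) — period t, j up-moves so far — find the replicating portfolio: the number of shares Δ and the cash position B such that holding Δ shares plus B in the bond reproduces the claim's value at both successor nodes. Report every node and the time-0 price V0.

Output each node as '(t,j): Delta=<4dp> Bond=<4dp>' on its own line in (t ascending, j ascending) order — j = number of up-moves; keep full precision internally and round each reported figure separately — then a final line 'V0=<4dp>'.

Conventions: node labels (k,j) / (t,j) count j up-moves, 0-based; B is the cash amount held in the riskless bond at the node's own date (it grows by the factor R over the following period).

(0,0): Delta=2.0861 Bond=-207.7953
(1,0): Delta=1.8576 Bond=-196.3665
(1,1): Delta=2.3075 Bond=-261.8220
(2,0): Delta=0.0000 Bond=0.0000
(2,1): Delta=3.6571 Bond=-494.8436
(2,2): Delta=1.0000 Bond=0.0000
V0=67.5713

Under the risk-neutral measure, an up-move has probability p* = (R−d)/(u−d) = 0.4286 and values discount at R = 1.08.
Expiry values: V(3,0)=0.0000, V(3,1)=0.0000, V(3,2)=201.1300, V(3,3)=276.8241
  t=2,j=0: stock 114.1668 → up 146.1335 (V=0.0000), down 106.1751 (V=0.0000). Price 0.0000; hedge Δ=0.0000, bond B=0.0000.
  t=2,j=1: stock 157.1328 → up 201.1300 (V=201.1300), down 146.1335 (V=0.0000). Price 79.8135; hedge Δ=3.6571, bond B=-494.8436.
  t=2,j=2: stock 216.2688 → up 276.8241 (V=276.8241), down 201.1300 (V=201.1300). Price 216.2688; hedge Δ=1.0000, bond B=0.0000.
  t=1,j=0: stock 122.7600 → up 157.1328 (V=79.8135), down 114.1668 (V=0.0000). Price 31.6720; hedge Δ=1.8576, bond B=-196.3665.
  t=1,j=1: stock 168.9600 → up 216.2688 (V=216.2688), down 157.1328 (V=79.8135). Price 128.0503; hedge Δ=2.3075, bond B=-261.8220.
  t=0,j=0: stock 132.0000 → up 168.9600 (V=128.0503), down 122.7600 (V=31.6720). Price 67.5713; hedge Δ=2.0861, bond B=-207.7953.
As a check, the time-0 holding Δ(0,0)·S0 + B(0,0) comes to 67.5713 — exactly V0.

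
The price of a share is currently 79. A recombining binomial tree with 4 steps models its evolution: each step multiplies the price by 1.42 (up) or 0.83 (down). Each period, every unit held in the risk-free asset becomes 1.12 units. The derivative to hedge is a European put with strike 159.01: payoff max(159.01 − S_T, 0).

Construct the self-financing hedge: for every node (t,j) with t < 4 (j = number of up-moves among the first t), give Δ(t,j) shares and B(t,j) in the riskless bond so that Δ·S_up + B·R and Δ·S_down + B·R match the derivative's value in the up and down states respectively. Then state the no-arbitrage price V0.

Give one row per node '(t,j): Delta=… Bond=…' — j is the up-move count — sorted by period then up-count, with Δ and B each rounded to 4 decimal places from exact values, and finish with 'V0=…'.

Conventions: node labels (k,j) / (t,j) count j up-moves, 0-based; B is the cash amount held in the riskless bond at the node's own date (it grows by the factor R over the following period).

Risk-neutral probability p* = (R−d)/(u−d) = (1.12−0.83)/(1.42−0.83) = 0.4915.
Payoffs at expiry: V(4,0)=121.5179, V(4,1)=94.8669, V(4,2)=49.2713, V(4,3)=0.0000, V(4,4)=0.0000
Node (3,0) S=45.1712: V=(p*·94.8669+(1−p*)·121.5179)/1.12=96.8020; Δ=(94.8669−121.5179)/(64.1431−37.4921)=-1.0000; B=V−Δ·S=141.9732
Node (3,1) S=77.2808: V=(p*·49.2713+(1−p*)·94.8669)/1.12=64.6924; Δ=(49.2713−94.8669)/(109.7387−64.1431)=-1.0000; B=V−Δ·S=141.9732
Node (3,2) S=132.2153: V=(p*·0.0000+(1−p*)·49.2713)/1.12=22.3689; Δ=(0.0000−49.2713)/(187.7458−109.7387)=-0.6316; B=V−Δ·S=105.8795
Node (3,3) S=226.1998: V=(p*·0.0000+(1−p*)·0.0000)/1.12=0.0000; Δ=(0.0000−0.0000)/(321.2036−187.7458)=0.0000; B=V−Δ·S=0.0000
Node (2,0) S=54.4231: V=(p*·64.6924+(1−p*)·96.8020)/1.12=72.3387; Δ=(64.6924−96.8020)/(77.2808−45.1712)=-1.0000; B=V−Δ·S=126.7618
Node (2,1) S=93.1094: V=(p*·22.3689+(1−p*)·64.6924)/1.12=39.1869; Δ=(22.3689−64.6924)/(132.2153−77.2808)=-0.7704; B=V−Δ·S=110.9217
Node (2,2) S=159.2956: V=(p*·0.0000+(1−p*)·22.3689)/1.12=10.1554; Δ=(0.0000−22.3689)/(226.1998−132.2153)=-0.2380; B=V−Δ·S=48.0688
Node (1,0) S=65.5700: V=(p*·39.1869+(1−p*)·72.3387)/1.12=50.0391; Δ=(39.1869−72.3387)/(93.1094−54.4231)=-0.8569; B=V−Δ·S=106.2285
Node (1,1) S=112.1800: V=(p*·10.1554+(1−p*)·39.1869)/1.12=22.2475; Δ=(10.1554−39.1869)/(159.2956−93.1094)=-0.4386; B=V−Δ·S=71.4535
Node (0,0) S=79.0000: V=(p*·22.2475+(1−p*)·50.0391)/1.12=32.4811; Δ=(22.2475−50.0391)/(112.1800−65.5700)=-0.5963; B=V−Δ·S=79.5854
Check: Δ(0,0)·S0 + B(0,0) = 32.4811 = V0.

(0,0): Delta=-0.5963 Bond=79.5854
(1,0): Delta=-0.8569 Bond=106.2285
(1,1): Delta=-0.4386 Bond=71.4535
(2,0): Delta=-1.0000 Bond=126.7618
(2,1): Delta=-0.7704 Bond=110.9217
(2,2): Delta=-0.2380 Bond=48.0688
(3,0): Delta=-1.0000 Bond=141.9732
(3,1): Delta=-1.0000 Bond=141.9732
(3,2): Delta=-0.6316 Bond=105.8795
(3,3): Delta=0.0000 Bond=0.0000
V0=32.4811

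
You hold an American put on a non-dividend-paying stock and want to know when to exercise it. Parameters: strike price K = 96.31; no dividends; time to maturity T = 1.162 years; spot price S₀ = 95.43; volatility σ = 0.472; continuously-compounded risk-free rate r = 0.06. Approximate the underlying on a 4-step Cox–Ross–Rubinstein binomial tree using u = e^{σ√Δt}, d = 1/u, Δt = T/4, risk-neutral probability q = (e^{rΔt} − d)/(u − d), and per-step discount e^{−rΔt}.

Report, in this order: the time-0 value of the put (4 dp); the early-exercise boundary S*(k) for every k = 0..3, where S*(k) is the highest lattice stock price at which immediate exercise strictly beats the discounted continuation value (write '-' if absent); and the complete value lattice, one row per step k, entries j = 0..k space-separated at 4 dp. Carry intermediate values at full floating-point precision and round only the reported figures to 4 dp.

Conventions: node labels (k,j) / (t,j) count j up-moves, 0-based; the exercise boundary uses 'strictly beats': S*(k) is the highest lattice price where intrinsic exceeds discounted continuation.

price = 16.2617
boundary = - - 57.3742 73.9948
tree:
16.2617
25.7113 6.2526
38.9358 11.8141 0.2379
51.8230 22.3152 0.4575 0.0000
61.8156 38.9358 0.8800 0.0000 0.0000

params: Δt=0.29050 u=1.28969 d=0.77538 q=0.47093 e^(-rΔt)=0.98272
t_4 payoffs: 61.8156 38.9358 0.8800 0.0000 0.0000
t_3: node(3,0) S=44.4870 payoff=51.8230 vs cont=50.1589 → 51.8230 [stop]  node(3,1) S=73.9948 payoff=22.3152 vs cont=20.6511 → 22.3152 [stop]  node(3,2) S=123.0747 payoff=0.0000 vs cont=0.4575 → 0.4575 [wait]  node(3,3) S=204.7090 payoff=0.0000 vs cont=0.0000 → 0.0000 [wait]  ⇒ S*(3)=73.9948
t_2: node(2,0) S=57.3742 payoff=38.9358 vs cont=37.2716 → 38.9358 [stop]  node(2,1) S=95.4300 payoff=0.8800 vs cont=11.8141 → 11.8141 [wait]  node(2,2) S=158.7278 payoff=0.0000 vs cont=0.2379 → 0.2379 [wait]  ⇒ S*(2)=57.3742
t_1: node(1,0) S=73.9948 payoff=22.3152 vs cont=25.7113 → 25.7113 [wait]  node(1,1) S=123.0747 payoff=0.0000 vs cont=6.2526 → 6.2526 [wait]  ⇒ S*(1)=-
t_0: node(0,0) S=95.4300 payoff=0.8800 vs cont=16.2617 → 16.2617 [wait]  ⇒ S*(0)=-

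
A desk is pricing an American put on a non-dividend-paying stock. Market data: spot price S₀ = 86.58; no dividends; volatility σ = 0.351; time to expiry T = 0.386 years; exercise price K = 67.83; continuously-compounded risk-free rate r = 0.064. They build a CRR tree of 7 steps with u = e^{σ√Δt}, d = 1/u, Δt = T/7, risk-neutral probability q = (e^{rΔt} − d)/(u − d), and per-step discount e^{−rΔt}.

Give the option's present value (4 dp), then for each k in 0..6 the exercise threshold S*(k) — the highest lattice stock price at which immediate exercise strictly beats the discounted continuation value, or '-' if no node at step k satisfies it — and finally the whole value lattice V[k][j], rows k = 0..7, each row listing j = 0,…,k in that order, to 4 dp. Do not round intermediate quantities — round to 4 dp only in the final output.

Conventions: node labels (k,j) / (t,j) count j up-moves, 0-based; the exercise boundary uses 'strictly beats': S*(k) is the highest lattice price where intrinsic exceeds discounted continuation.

price = 0.7672
boundary = - - - - - 57.3373 62.2634
tree:
0.7672
1.3557 0.1860
2.3570 0.3673 0.0066
4.0110 0.7251 0.0133 0.0000
6.6280 1.4309 0.0267 0.0000 0.0000
10.4927 2.8228 0.0537 0.0000 0.0000 0.0000
15.0292 5.5666 0.1080 0.0000 0.0000 0.0000 0.0000
19.2067 10.4927 0.2172 0.0000 0.0000 0.0000 0.0000 0.0000

params: Δt=0.05514 u=1.08592 d=0.92088 q=0.50083 e^(-rΔt)=0.99648
t_7 payoffs: 19.2067 10.4927 0.2172 0.0000 0.0000 0.0000 0.0000 0.0000
t_6: node(6,0) S=52.8008 payoff=15.0292 vs cont=14.7902 → 15.0292 [stop]  node(6,1) S=62.2634 payoff=5.5666 vs cont=5.3276 → 5.5666 [stop]  node(6,2) S=73.4219 payoff=0.0000 vs cont=0.1080 → 0.1080 [wait]  node(6,3) S=86.5800 payoff=0.0000 vs cont=0.0000 → 0.0000 [wait]  node(6,4) S=102.0963 payoff=0.0000 vs cont=0.0000 → 0.0000 [wait]  node(6,5) S=120.3932 payoff=0.0000 vs cont=0.0000 → 0.0000 [wait]  node(6,6) S=141.9693 payoff=0.0000 vs cont=0.0000 → 0.0000 [wait]  ⇒ S*(6)=62.2634
t_5: node(5,0) S=57.3373 payoff=10.4927 vs cont=10.2538 → 10.4927 [stop]  node(5,1) S=67.6128 payoff=0.2172 vs cont=2.8228 → 2.8228 [wait]  node(5,2) S=79.7299 payoff=0.0000 vs cont=0.0537 → 0.0537 [wait]  node(5,3) S=94.0186 payoff=0.0000 vs cont=0.0000 → 0.0000 [wait]  node(5,4) S=110.8679 payoff=0.0000 vs cont=0.0000 → 0.0000 [wait]  node(5,5) S=130.7369 payoff=0.0000 vs cont=0.0000 → 0.0000 [wait]  ⇒ S*(5)=57.3373
t_4: node(4,0) S=62.2634 payoff=5.5666 vs cont=6.6280 → 6.6280 [wait]  node(4,1) S=73.4219 payoff=0.0000 vs cont=1.4309 → 1.4309 [wait]  node(4,2) S=86.5800 payoff=0.0000 vs cont=0.0267 → 0.0267 [wait]  node(4,3) S=102.0963 payoff=0.0000 vs cont=0.0000 → 0.0000 [wait]  node(4,4) S=120.3932 payoff=0.0000 vs cont=0.0000 → 0.0000 [wait]  ⇒ S*(4)=-
t_3: node(3,0) S=67.6128 payoff=0.2172 vs cont=4.0110 → 4.0110 [wait]  node(3,1) S=79.7299 payoff=0.0000 vs cont=0.7251 → 0.7251 [wait]  node(3,2) S=94.0186 payoff=0.0000 vs cont=0.0133 → 0.0133 [wait]  node(3,3) S=110.8679 payoff=0.0000 vs cont=0.0000 → 0.0000 [wait]  ⇒ S*(3)=-
t_2: node(2,0) S=73.4219 payoff=0.0000 vs cont=2.3570 → 2.3570 [wait]  node(2,1) S=86.5800 payoff=0.0000 vs cont=0.3673 → 0.3673 [wait]  node(2,2) S=102.0963 payoff=0.0000 vs cont=0.0066 → 0.0066 [wait]  ⇒ S*(2)=-
t_1: node(1,0) S=79.7299 payoff=0.0000 vs cont=1.3557 → 1.3557 [wait]  node(1,1) S=94.0186 payoff=0.0000 vs cont=0.1860 → 0.1860 [wait]  ⇒ S*(1)=-
t_0: node(0,0) S=86.5800 payoff=0.0000 vs cont=0.7672 → 0.7672 [wait]  ⇒ S*(0)=-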